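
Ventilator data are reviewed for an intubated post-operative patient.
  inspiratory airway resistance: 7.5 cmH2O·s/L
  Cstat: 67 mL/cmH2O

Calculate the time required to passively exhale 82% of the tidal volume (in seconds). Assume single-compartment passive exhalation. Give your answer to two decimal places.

τ = R × C = 7.5 × 67 mL/cmH2O = 7.5 × 0.067 L/cmH2O = 0.5025 s.
Exhaled fraction f = 1 − e^(−t/τ) → t = −τ·ln(1 − f) = −0.5025·ln(0.18) = 0.8617 s.

0.86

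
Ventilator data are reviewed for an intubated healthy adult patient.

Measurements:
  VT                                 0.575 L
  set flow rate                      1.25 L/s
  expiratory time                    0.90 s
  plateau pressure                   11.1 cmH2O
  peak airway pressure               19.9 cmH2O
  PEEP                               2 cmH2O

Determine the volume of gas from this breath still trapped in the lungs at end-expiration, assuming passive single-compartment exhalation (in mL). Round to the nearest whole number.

76

R = (PIP − Pplat)/V̇ = (19.9 − 11.1) / 1.25 = 8.8/1.25 = 7.04 cmH2O·s/L.
C = Vt/(Pplat − PEEP) = 575.0 / (11.1 − 2) = 575.0/9.1 = 63.187 mL/cmH2O.
τ = R × C = 7.04 × 0.06319 L/cmH2O = 0.4449 s.
Fraction remaining = e^(−Te/τ) = e^(−0.90/0.4449) = 0.1323.
Trapped volume = 575.0 × 0.1323 = 76.073 mL.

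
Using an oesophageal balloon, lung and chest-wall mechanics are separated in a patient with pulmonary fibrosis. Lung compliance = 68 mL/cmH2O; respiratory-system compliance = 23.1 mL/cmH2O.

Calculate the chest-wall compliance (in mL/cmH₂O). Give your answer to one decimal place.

1/Ccw = 1/Crs − 1/CL.
1/Ccw = 1/23.1 − 1/68 = 0.02858.
Ccw = 34.99 mL/cmH2O.

35.0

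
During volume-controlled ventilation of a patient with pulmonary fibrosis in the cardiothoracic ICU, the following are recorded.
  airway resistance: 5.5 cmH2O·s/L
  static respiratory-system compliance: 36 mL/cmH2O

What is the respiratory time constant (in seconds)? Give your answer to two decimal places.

τ = R × C = 5.5 × 36 mL/cmH2O = 5.5 × 0.036 L/cmH2O = 0.198 s.

0.20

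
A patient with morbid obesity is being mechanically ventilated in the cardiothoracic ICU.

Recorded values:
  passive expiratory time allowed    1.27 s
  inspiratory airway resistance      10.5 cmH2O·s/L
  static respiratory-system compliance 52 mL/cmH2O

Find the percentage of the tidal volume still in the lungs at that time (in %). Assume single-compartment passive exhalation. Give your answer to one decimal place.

τ = R × C = 10.5 × 52 mL/cmH2O = 10.5 × 0.052 L/cmH2O = 0.546 s.
Passive exhalation: V(t)/V₀ = e^(−t/τ) = e^(−1.27/0.546) = 0.09768.
Fraction remaining = 0.09768 → 9.768%.

9.8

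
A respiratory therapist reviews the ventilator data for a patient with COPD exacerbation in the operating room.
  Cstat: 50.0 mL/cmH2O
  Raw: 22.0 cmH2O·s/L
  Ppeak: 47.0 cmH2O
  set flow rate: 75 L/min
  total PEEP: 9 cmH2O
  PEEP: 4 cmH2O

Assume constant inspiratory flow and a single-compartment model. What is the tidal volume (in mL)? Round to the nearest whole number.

Flow: 75 L/min ÷ 60 = 1.25 L/s.
Total PEEP = 9 cmH2O (set 4 + intrinsic 5); this is the baseline alveolar pressure.
Equation of motion (constant flow): PIP = Vt/C + R·V̇ + PEEP.
Vt/C = PIP − R·V̇ − PEEP = 47.0 − 27.5 − 9 = 10.5 cmH2O.
Vt = C × 10.5 = 50.0 × 10.5 = 525.0 mL.

525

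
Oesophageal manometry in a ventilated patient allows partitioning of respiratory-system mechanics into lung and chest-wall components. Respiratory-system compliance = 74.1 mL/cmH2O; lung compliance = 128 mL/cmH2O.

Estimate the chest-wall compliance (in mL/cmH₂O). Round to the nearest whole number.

176

1/Ccw = 1/Crs − 1/CL.
1/Ccw = 1/74.1 − 1/128 = 0.005683.
Ccw = 175.96 mL/cmH2O.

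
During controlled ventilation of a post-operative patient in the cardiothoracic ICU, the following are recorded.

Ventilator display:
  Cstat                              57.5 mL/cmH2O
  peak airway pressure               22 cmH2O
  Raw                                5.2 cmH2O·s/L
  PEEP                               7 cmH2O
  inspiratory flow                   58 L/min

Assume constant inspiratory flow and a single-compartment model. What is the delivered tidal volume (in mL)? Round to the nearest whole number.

Flow: 58 L/min ÷ 60 = 0.9667 L/s.
Equation of motion (constant flow): PIP = Vt/C + R·V̇ + PEEP.
Vt/C = PIP − R·V̇ − PEEP = 22 − 5.027 − 7 = 9.973 cmH2O.
Vt = C × 9.973 = 57.5 × 9.973 = 573.45 mL.

573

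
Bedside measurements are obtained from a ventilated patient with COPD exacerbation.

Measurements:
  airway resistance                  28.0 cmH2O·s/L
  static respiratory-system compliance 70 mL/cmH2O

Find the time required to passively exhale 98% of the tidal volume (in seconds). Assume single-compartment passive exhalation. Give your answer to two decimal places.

τ = R × C = 28.0 × 70 mL/cmH2O = 28.0 × 0.070 L/cmH2O = 1.96 s.
Exhaled fraction f = 1 − e^(−t/τ) → t = −τ·ln(1 − f) = −1.96·ln(0.02) = 7.668 s.

7.67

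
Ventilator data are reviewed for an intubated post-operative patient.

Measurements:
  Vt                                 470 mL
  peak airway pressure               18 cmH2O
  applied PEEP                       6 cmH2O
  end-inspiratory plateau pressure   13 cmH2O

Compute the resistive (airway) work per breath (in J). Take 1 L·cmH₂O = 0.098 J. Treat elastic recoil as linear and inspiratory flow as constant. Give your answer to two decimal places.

With constant inspiratory flow the resistive pressure is constant at PIP − Pplat = 18 − 13 = 5.0 cmH2O, so resistive work = 5.0 × 0.470 = 2.35 L·cmH2O.
× 0.098 J/(L·cmH2O) → 0.2303 J.

0.23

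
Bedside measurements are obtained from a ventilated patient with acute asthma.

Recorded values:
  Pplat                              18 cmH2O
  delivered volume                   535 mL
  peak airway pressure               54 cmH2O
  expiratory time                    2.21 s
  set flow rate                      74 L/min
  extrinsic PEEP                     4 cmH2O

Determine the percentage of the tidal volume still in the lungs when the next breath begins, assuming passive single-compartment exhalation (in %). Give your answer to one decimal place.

13.8

Flow: 74 L/min ÷ 60 = 1.2333 L/s.
R = (PIP − Pplat)/V̇ = (54 − 18) / 1.2333 = 36.0/1.2333 = 29.19 cmH2O·s/L.
C = Vt/(Pplat − PEEP) = 535.0 / (18 − 4) = 535.0/14.0 = 38.214 mL/cmH2O.
τ = R × C = 29.19 × 0.03821 L/cmH2O = 1.115 s.
Fraction remaining at end-expiration = e^(−Te/τ) = e^(−2.21/1.115) = 0.1378 → 13.78%.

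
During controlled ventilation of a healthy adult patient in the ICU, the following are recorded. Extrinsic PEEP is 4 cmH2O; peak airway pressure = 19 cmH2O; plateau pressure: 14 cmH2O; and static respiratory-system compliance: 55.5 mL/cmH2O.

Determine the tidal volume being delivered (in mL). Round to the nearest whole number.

Vt = Cstat × (Pplat − PEEP) = 55.5 × (14 − 4) = 55.5 × 10.0 = 555.0 mL.

555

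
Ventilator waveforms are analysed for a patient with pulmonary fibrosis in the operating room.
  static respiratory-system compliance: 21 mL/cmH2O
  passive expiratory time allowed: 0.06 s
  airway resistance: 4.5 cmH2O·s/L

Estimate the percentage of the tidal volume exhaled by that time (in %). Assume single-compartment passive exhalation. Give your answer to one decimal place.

τ = R × C = 4.5 × 21 mL/cmH2O = 4.5 × 0.021 L/cmH2O = 0.0945 s.
Passive exhalation: V(t)/V₀ = e^(−t/τ) = e^(−0.06/0.0945) = 0.53.
Fraction exhaled = 1 − 0.53 = 0.47 → 47.0%.

47.0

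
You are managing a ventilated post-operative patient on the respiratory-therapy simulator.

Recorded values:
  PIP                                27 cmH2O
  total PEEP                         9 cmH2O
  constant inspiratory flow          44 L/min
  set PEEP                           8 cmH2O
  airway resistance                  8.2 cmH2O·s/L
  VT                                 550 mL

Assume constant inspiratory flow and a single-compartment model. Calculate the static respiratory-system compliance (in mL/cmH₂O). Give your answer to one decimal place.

Flow: 44 L/min ÷ 60 = 0.7333 L/s.
Total PEEP = 9 cmH2O (set 8 + intrinsic 1); this is the baseline alveolar pressure.
Equation of motion (constant flow): PIP = Vt/C + R·V̇ + PEEP.
Vt/C = PIP − R·V̇ − PEEP = 27 − 8.2×0.7333 − 9 = 27 − 6.013 − 9 = 11.987 cmH2O.
C = Vt / 11.987 = 550 / 11.987 = 45.883 mL/cmH2O.

45.9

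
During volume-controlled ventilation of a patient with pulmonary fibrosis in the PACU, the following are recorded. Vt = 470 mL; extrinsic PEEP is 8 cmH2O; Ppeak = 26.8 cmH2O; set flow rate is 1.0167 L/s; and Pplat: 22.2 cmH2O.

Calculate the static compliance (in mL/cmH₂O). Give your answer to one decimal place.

Cstat = Vt / (Pplat − PEEP) = 470 / (22.2 − 8) = 470 / 14.2 = 33.099 mL/cmH2O.

33.1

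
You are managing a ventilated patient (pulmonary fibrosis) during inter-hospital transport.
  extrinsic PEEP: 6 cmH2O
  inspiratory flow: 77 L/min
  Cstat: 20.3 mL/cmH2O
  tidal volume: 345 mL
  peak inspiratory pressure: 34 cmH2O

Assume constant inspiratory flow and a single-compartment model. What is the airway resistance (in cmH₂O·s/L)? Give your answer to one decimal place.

8.6

Flow: 77 L/min ÷ 60 = 1.2833 L/s.
Equation of motion (constant flow): PIP = Vt/C + R·V̇ + PEEP.
R·V̇ = PIP − Vt/C − PEEP = 34 − 345/20.3 − 6 = 34 − 16.995 − 6 = 11.005 cmH2O.
R = 11.005 / 1.2833 = 8.576 cmH2O·s/L.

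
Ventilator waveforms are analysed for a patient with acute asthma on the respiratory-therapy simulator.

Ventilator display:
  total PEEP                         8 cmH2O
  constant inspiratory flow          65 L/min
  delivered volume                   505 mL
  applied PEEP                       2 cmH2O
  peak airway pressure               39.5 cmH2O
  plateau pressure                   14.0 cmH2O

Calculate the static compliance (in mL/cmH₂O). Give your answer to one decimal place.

End-expiratory occlusion gives total PEEP = 8 cmH2O (intrinsic PEEP = 8 − 2 = 6). Use total PEEP for the elastic gradient.
Cstat = Vt / (Pplat − PEEPtotal) = 505 / (14.0 − 8) = 505 / 6.0 = 84.167 mL/cmH2O.

84.2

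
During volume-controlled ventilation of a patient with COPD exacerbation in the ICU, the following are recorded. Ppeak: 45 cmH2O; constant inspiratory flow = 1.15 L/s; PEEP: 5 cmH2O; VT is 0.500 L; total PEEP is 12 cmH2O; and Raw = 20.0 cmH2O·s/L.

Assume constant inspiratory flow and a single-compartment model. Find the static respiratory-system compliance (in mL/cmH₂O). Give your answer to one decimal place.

Total PEEP = 12 cmH2O (set 5 + intrinsic 7); this is the baseline alveolar pressure.
Equation of motion (constant flow): PIP = Vt/C + R·V̇ + PEEP.
Vt/C = PIP − R·V̇ − PEEP = 45 − 20.0×1.15 − 12 = 45 − 23.0 − 12 = 10.0 cmH2O.
C = Vt / 10.0 = 500 / 10.0 = 50.0 mL/cmH2O.

50.0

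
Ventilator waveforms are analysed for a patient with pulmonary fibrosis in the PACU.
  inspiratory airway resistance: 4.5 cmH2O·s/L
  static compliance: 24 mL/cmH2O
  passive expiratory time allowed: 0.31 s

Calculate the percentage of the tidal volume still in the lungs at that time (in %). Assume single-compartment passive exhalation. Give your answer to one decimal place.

5.7

τ = R × C = 4.5 × 24 mL/cmH2O = 4.5 × 0.024 L/cmH2O = 0.108 s.
Passive exhalation: V(t)/V₀ = e^(−t/τ) = e^(−0.31/0.108) = 0.05668.
Fraction remaining = 0.05668 → 5.668%.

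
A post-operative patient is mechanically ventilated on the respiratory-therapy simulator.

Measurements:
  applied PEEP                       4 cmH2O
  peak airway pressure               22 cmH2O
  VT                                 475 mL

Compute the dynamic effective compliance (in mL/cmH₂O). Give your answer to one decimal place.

Dynamic compliance = Vt / (PIP − PEEP) = 475 / (22 − 4) = 475 / 18.0 = 26.389 mL/cmH2O.

26.4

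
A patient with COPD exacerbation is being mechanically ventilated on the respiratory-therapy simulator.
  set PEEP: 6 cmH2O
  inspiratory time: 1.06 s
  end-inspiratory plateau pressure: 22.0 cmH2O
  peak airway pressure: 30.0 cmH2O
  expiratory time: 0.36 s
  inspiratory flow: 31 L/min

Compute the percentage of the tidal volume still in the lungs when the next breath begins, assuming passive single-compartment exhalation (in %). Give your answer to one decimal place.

Flow: 31 L/min ÷ 60 = 0.5167 L/s.
Vt = flow × Ti = 0.5167 L/s × 1.06 s × 1000 mL/L = 547.7 mL.
R = (PIP − Pplat)/V̇ = (30.0 − 22.0) / 0.5167 = 8.0/0.5167 = 15.483 cmH2O·s/L.
C = Vt/(Pplat − PEEP) = 547.7 / (22.0 − 6) = 547.7/16.0 = 34.231 mL/cmH2O.
τ = R × C = 15.483 × 0.03423 L/cmH2O = 0.53 s.
Fraction remaining at end-expiration = e^(−Te/τ) = e^(−0.36/0.53) = 0.507 → 50.7%.

50.7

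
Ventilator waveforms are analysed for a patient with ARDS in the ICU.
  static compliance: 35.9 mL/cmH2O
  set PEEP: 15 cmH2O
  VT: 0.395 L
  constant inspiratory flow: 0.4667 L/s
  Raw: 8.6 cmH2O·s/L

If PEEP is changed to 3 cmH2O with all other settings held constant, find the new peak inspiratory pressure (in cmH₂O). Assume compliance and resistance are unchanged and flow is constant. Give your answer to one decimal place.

18.0

PIP = Vt/C + R·V̇ + PEEP (constant-flow equation of motion).
Only the baseline term changes: ΔPIP = ΔPEEP = 3 − 15 = -12.0 cmH2O.
Original PIP = 395/35.9 + 8.6×0.4667 + 15 = 30.016 cmH2O; new PIP = 30.016 + (-12.0) = 18.016 cmH2O.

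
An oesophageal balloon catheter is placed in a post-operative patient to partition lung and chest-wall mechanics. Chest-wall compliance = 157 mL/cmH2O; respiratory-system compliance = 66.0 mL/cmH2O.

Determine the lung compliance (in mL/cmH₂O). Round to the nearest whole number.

1/CL = 1/Crs − 1/Ccw.
1/CL = 1/66.0 − 1/157 = 0.008782.
CL = 113.87 mL/cmH2O.

114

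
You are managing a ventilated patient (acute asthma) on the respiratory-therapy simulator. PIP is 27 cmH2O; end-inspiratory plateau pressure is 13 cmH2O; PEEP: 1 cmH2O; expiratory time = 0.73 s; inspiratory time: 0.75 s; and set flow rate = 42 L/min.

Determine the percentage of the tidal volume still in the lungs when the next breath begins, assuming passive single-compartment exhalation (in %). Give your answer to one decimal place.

Flow: 42 L/min ÷ 60 = 0.7 L/s.
Vt = flow × Ti = 0.7 L/s × 0.75 s × 1000 mL/L = 525.0 mL.
R = (PIP − Pplat)/V̇ = (27 − 13) / 0.7 = 14.0/0.7 = 20.0 cmH2O·s/L.
C = Vt/(Pplat − PEEP) = 525.0 / (13 − 1) = 525.0/12.0 = 43.75 mL/cmH2O.
τ = R × C = 20.0 × 0.04375 L/cmH2O = 0.875 s.
Fraction remaining at end-expiration = e^(−Te/τ) = e^(−0.73/0.875) = 0.4342 → 43.42%.

43.4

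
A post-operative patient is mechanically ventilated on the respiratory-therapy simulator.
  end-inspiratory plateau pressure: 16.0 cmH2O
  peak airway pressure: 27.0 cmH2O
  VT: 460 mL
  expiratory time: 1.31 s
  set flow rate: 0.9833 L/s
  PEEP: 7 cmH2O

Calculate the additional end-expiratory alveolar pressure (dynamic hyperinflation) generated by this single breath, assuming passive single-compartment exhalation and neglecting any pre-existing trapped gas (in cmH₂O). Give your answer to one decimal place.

R = (PIP − Pplat)/V̇ = (27.0 − 16.0) / 0.9833 = 11.0/0.9833 = 11.187 cmH2O·s/L.
C = Vt/(Pplat − PEEP) = 460.0 / (16.0 − 7) = 460.0/9.0 = 51.111 mL/cmH2O.
τ = R × C = 11.187 × 0.05111 L/cmH2O = 0.5718 s.
Fraction remaining = e^(−Te/τ) = e^(−1.31/0.5718) = 0.1012; trapped volume = 460.0 × 0.1012 = 46.552 mL.
Additional alveolar pressure from trapping ≈ V_trapped / C = 46.552 / 51.111 = 0.9108 cmH2O.

0.9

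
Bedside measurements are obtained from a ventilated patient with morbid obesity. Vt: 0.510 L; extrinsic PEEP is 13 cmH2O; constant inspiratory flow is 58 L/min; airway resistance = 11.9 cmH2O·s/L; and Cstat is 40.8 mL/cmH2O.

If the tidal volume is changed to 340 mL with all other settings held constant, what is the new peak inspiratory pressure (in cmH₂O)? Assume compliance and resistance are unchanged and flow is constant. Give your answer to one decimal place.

Flow: 58 L/min ÷ 60 = 0.9667 L/s.
PIP = Vt/C + R·V̇ + PEEP (constant-flow equation of motion).
Only the elastic term changes: ΔPIP = ΔVt / C = (340 − 510) / 40.8 = -4.167 cmH2O.
Original PIP = 510/40.8 + 11.9×0.9667 + 13 = 37.004 cmH2O; new PIP = 37.004 + (-4.167) = 32.837 cmH2O.

32.8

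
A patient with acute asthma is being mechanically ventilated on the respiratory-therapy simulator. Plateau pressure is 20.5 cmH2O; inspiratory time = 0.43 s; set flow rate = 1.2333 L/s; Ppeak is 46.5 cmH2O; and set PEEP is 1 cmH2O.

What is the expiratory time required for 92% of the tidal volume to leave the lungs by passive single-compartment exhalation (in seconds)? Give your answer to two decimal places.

1.45

Vt = flow × Ti = 1.2333 L/s × 0.43 s × 1000 mL/L = 530.32 mL.
R = (PIP − Pplat)/V̇ = (46.5 − 20.5) / 1.2333 = 26.0/1.2333 = 21.082 cmH2O·s/L.
C = Vt/(Pplat − PEEP) = 530.32 / (20.5 − 1) = 530.32/19.5 = 27.196 mL/cmH2O.
τ = R × C = 21.082 × 0.0272 L/cmH2O = 0.5734 s.
t = −τ·ln(1 − 0.92) = −0.5734·ln(0.08) = 1.448 s.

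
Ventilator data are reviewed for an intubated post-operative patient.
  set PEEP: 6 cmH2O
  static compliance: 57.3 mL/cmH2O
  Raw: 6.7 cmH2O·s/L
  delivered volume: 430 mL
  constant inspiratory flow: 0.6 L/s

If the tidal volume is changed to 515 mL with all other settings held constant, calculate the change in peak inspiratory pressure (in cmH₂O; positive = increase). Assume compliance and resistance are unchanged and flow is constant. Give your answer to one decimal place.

1.5

PIP = Vt/C + R·V̇ + PEEP (constant-flow equation of motion).
Only the elastic term changes: ΔPIP = ΔVt / C = (515 − 430) / 57.3 = 1.483 cmH2O.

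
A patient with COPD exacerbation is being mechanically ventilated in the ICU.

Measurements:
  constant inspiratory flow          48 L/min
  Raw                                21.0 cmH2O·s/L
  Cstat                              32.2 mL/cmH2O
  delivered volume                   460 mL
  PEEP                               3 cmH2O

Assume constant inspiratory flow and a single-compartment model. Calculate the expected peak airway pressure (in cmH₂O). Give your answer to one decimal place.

34.1

Flow: 48 L/min ÷ 60 = 0.8 L/s.
Equation of motion (constant flow): PIP = Vt/C + R·V̇ + PEEP.
PIP = 460/32.2 + 21.0×0.8 + 3 = 14.286 + 16.8 + 3 = 34.086 cmH2O.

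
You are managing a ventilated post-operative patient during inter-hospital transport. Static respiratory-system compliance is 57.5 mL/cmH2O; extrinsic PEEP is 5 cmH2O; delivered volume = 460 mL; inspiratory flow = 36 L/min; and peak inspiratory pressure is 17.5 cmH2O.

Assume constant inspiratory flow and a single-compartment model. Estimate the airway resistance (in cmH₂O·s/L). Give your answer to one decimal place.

Flow: 36 L/min ÷ 60 = 0.6 L/s.
Equation of motion (constant flow): PIP = Vt/C + R·V̇ + PEEP.
R·V̇ = PIP − Vt/C − PEEP = 17.5 − 460/57.5 − 5 = 17.5 − 8.0 − 5 = 4.5 cmH2O.
R = 4.5 / 0.6 = 7.5 cmH2O·s/L.

7.5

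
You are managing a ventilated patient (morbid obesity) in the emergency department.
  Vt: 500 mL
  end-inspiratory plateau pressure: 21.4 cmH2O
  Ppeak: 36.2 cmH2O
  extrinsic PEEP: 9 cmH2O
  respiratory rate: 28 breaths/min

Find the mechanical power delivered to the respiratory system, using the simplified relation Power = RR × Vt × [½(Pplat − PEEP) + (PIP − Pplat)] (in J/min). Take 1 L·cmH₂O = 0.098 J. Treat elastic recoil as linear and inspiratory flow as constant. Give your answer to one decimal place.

Per-breath work = Vt × [½(Pplat−PEEP) + (PIP−Pplat)] = 0.500 × [0.5×12.4 + 14.8] = 0.500 × 21.0 = 10.5 L·cmH2O.
Power = 28 × 10.5 = 294.0 L·cmH2O/min.
× 0.098 J/(L·cmH2O) → 28.812 J/min.

28.8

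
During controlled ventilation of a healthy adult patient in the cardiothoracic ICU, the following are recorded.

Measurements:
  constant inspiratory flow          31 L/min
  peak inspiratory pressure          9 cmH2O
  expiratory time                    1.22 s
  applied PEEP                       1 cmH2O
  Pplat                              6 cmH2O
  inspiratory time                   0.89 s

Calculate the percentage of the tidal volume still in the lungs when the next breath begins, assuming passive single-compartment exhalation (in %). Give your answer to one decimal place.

10.2

Flow: 31 L/min ÷ 60 = 0.5167 L/s.
Vt = flow × Ti = 0.5167 L/s × 0.89 s × 1000 mL/L = 459.86 mL.
R = (PIP − Pplat)/V̇ = (9 − 6) / 0.5167 = 3.0/0.5167 = 5.806 cmH2O·s/L.
C = Vt/(Pplat − PEEP) = 459.86 / (6 − 1) = 459.86/5.0 = 91.972 mL/cmH2O.
τ = R × C = 5.806 × 0.09197 L/cmH2O = 0.534 s.
Fraction remaining at end-expiration = e^(−Te/τ) = e^(−1.22/0.534) = 0.1018 → 10.18%.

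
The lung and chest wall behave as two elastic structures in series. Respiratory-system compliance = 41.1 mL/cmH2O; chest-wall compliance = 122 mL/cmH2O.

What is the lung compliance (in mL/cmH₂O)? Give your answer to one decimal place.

1/CL = 1/Crs − 1/Ccw.
1/CL = 1/41.1 − 1/122 = 0.01613.
CL = 61.996 mL/cmH2O.

62.0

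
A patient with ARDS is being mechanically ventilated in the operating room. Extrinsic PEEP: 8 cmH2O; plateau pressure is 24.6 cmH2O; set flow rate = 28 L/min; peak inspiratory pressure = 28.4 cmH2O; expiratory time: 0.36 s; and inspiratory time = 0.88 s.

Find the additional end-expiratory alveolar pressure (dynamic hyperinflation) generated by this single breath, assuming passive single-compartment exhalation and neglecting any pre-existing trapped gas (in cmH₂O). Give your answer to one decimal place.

2.8

Flow: 28 L/min ÷ 60 = 0.4667 L/s.
Vt = flow × Ti = 0.4667 L/s × 0.88 s × 1000 mL/L = 410.7 mL.
R = (PIP − Pplat)/V̇ = (28.4 − 24.6) / 0.4667 = 3.8/0.4667 = 8.142 cmH2O·s/L.
C = Vt/(Pplat − PEEP) = 410.7 / (24.6 − 8) = 410.7/16.6 = 24.741 mL/cmH2O.
τ = R × C = 8.142 × 0.02474 L/cmH2O = 0.2014 s.
Fraction remaining = e^(−Te/τ) = e^(−0.36/0.2014) = 0.1674; trapped volume = 410.7 × 0.1674 = 68.751 mL.
Additional alveolar pressure from trapping ≈ V_trapped / C = 68.751 / 24.741 = 2.779 cmH2O.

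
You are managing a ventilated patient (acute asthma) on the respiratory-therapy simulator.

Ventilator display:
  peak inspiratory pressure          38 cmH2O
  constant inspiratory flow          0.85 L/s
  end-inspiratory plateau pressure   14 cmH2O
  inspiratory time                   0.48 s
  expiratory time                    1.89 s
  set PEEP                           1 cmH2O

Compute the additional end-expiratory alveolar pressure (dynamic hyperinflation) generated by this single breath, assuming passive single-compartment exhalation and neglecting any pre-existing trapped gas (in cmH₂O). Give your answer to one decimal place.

1.5

Vt = flow × Ti = 0.85 L/s × 0.48 s × 1000 mL/L = 408.0 mL.
R = (PIP − Pplat)/V̇ = (38 − 14) / 0.85 = 24.0/0.85 = 28.235 cmH2O·s/L.
C = Vt/(Pplat − PEEP) = 408.0 / (14 − 1) = 408.0/13.0 = 31.385 mL/cmH2O.
τ = R × C = 28.235 × 0.03139 L/cmH2O = 0.8863 s.
Fraction remaining = e^(−Te/τ) = e^(−1.89/0.8863) = 0.1185; trapped volume = 408.0 × 0.1185 = 48.348 mL.
Additional alveolar pressure from trapping ≈ V_trapped / C = 48.348 / 31.385 = 1.54 cmH2O.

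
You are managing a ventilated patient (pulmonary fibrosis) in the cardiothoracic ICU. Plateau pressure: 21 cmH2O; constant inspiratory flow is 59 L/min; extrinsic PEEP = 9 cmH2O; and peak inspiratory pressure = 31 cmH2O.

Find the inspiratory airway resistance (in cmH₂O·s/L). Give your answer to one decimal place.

Flow: 59 L/min ÷ 60 = 0.9833 L/s.
Raw = (PIP − Pplat) / flow = (31 − 21) / 0.9833 = 10.0 / 0.9833 = 10.17 cmH2O·s/L.

10.2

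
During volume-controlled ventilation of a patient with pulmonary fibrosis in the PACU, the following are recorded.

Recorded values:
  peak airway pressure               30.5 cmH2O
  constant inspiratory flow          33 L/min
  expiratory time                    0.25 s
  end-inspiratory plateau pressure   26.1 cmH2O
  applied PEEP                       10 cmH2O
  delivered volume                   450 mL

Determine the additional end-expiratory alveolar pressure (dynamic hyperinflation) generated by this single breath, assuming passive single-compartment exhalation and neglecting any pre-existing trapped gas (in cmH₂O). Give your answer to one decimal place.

Flow: 33 L/min ÷ 60 = 0.55 L/s.
R = (PIP − Pplat)/V̇ = (30.5 − 26.1) / 0.55 = 4.4/0.55 = 8.0 cmH2O·s/L.
C = Vt/(Pplat − PEEP) = 450.0 / (26.1 − 10) = 450.0/16.1 = 27.95 mL/cmH2O.
τ = R × C = 8.0 × 0.02795 L/cmH2O = 0.2236 s.
Fraction remaining = e^(−Te/τ) = e^(−0.25/0.2236) = 0.3269; trapped volume = 450.0 × 0.3269 = 147.11 mL.
Additional alveolar pressure from trapping ≈ V_trapped / C = 147.11 / 27.95 = 5.263 cmH2O.

5.3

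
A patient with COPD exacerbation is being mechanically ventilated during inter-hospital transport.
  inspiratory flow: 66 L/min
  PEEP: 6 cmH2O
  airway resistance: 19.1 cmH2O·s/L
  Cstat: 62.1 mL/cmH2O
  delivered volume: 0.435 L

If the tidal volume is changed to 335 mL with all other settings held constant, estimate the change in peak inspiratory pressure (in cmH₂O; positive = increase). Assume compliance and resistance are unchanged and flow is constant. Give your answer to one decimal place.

PIP = Vt/C + R·V̇ + PEEP (constant-flow equation of motion).
Only the elastic term changes: ΔPIP = ΔVt / C = (335 − 435) / 62.1 = -1.61 cmH2O.

-1.6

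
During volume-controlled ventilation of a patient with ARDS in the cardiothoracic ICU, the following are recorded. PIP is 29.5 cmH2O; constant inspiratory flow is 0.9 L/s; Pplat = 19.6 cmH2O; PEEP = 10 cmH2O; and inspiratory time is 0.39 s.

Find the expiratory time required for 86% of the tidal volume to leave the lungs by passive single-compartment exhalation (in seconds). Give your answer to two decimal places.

0.79

Vt = flow × Ti = 0.9 L/s × 0.39 s × 1000 mL/L = 351.0 mL.
R = (PIP − Pplat)/V̇ = (29.5 − 19.6) / 0.9 = 9.9/0.9 = 11.0 cmH2O·s/L.
C = Vt/(Pplat − PEEP) = 351.0 / (19.6 − 10) = 351.0/9.6 = 36.563 mL/cmH2O.
τ = R × C = 11.0 × 0.03656 L/cmH2O = 0.4022 s.
t = −τ·ln(1 − 0.86) = −0.4022·ln(0.14) = 0.7908 s.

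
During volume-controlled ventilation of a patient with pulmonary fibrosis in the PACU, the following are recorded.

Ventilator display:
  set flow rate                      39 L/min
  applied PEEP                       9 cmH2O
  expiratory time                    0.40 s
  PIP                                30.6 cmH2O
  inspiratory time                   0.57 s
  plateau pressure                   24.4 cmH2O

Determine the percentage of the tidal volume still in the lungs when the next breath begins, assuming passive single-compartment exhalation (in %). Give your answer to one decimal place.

Flow: 39 L/min ÷ 60 = 0.65 L/s.
Vt = flow × Ti = 0.65 L/s × 0.57 s × 1000 mL/L = 370.5 mL.
R = (PIP − Pplat)/V̇ = (30.6 − 24.4) / 0.65 = 6.2/0.65 = 9.538 cmH2O·s/L.
C = Vt/(Pplat − PEEP) = 370.5 / (24.4 − 9) = 370.5/15.4 = 24.058 mL/cmH2O.
τ = R × C = 9.538 × 0.02406 L/cmH2O = 0.2295 s.
Fraction remaining at end-expiration = e^(−Te/τ) = e^(−0.40/0.2295) = 0.175 → 17.5%.

17.5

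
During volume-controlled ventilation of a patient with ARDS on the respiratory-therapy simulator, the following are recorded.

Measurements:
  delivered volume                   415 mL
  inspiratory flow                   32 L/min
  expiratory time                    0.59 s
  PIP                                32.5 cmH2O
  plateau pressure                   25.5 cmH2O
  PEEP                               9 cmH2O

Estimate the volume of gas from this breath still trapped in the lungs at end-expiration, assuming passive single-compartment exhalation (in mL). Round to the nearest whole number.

69

Flow: 32 L/min ÷ 60 = 0.5333 L/s.
R = (PIP − Pplat)/V̇ = (32.5 − 25.5) / 0.5333 = 7.0/0.5333 = 13.126 cmH2O·s/L.
C = Vt/(Pplat − PEEP) = 415.0 / (25.5 − 9) = 415.0/16.5 = 25.152 mL/cmH2O.
τ = R × C = 13.126 × 0.02515 L/cmH2O = 0.3301 s.
Fraction remaining = e^(−Te/τ) = e^(−0.59/0.3301) = 0.1674.
Trapped volume = 415.0 × 0.1674 = 69.471 mL.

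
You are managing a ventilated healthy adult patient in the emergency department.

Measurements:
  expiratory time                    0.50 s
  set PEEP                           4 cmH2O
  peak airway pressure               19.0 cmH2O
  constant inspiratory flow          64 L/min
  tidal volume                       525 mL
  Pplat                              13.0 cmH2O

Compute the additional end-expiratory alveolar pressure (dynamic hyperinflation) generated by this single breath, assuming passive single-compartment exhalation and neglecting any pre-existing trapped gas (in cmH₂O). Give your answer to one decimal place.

Flow: 64 L/min ÷ 60 = 1.0667 L/s.
R = (PIP − Pplat)/V̇ = (19.0 − 13.0) / 1.0667 = 6.0/1.0667 = 5.625 cmH2O·s/L.
C = Vt/(Pplat − PEEP) = 525.0 / (13.0 − 4) = 525.0/9.0 = 58.333 mL/cmH2O.
τ = R × C = 5.625 × 0.05833 L/cmH2O = 0.3281 s.
Fraction remaining = e^(−Te/τ) = e^(−0.50/0.3281) = 0.2179; trapped volume = 525.0 × 0.2179 = 114.4 mL.
Additional alveolar pressure from trapping ≈ V_trapped / C = 114.4 / 58.333 = 1.961 cmH2O.

2.0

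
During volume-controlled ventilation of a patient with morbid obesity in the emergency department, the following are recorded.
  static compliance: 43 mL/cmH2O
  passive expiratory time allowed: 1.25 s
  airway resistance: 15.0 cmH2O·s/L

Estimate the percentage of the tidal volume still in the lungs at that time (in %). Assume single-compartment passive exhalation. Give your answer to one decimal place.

τ = R × C = 15.0 × 43 mL/cmH2O = 15.0 × 0.043 L/cmH2O = 0.645 s.
Passive exhalation: V(t)/V₀ = e^(−t/τ) = e^(−1.25/0.645) = 0.144.
Fraction remaining = 0.144 → 14.4%.

14.4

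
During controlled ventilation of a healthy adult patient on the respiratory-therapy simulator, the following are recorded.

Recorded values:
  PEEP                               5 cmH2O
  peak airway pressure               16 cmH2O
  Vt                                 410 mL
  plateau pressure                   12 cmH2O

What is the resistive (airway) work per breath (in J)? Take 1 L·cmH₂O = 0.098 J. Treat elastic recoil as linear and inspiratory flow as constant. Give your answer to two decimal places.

With constant inspiratory flow the resistive pressure is constant at PIP − Pplat = 16 − 12 = 4.0 cmH2O, so resistive work = 4.0 × 0.410 = 1.64 L·cmH2O.
× 0.098 J/(L·cmH2O) → 0.1607 J.

0.16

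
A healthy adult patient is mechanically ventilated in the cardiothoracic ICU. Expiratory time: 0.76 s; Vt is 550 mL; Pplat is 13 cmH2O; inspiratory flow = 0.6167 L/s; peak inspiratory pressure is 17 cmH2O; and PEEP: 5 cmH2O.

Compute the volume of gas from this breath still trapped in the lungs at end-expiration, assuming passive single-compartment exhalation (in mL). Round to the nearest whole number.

100

R = (PIP − Pplat)/V̇ = (17 − 13) / 0.6167 = 4.0/0.6167 = 6.486 cmH2O·s/L.
C = Vt/(Pplat − PEEP) = 550.0 / (13 − 5) = 550.0/8.0 = 68.75 mL/cmH2O.
τ = R × C = 6.486 × 0.06875 L/cmH2O = 0.4459 s.
Fraction remaining = e^(−Te/τ) = e^(−0.76/0.4459) = 0.1819.
Trapped volume = 550.0 × 0.1819 = 100.05 mL.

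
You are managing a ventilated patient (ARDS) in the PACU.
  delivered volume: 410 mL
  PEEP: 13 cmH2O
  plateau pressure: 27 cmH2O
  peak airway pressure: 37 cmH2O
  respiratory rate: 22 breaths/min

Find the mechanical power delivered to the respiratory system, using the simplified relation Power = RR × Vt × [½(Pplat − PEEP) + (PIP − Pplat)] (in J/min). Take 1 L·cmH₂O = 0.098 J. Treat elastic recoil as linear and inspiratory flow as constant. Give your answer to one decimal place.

Per-breath work = Vt × [½(Pplat−PEEP) + (PIP−Pplat)] = 0.410 × [0.5×14.0 + 10.0] = 0.410 × 17.0 = 6.97 L·cmH2O.
Power = 22 × 6.97 = 153.34 L·cmH2O/min.
× 0.098 J/(L·cmH2O) → 15.027 J/min.

15.0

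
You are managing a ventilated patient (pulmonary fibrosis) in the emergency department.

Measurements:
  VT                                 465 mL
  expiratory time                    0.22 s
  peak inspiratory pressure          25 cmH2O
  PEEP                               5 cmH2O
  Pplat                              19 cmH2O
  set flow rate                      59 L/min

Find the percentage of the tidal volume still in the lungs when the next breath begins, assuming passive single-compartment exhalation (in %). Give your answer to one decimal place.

Flow: 59 L/min ÷ 60 = 0.9833 L/s.
R = (PIP − Pplat)/V̇ = (25 − 19) / 0.9833 = 6.0/0.9833 = 6.102 cmH2O·s/L.
C = Vt/(Pplat − PEEP) = 465.0 / (19 − 5) = 465.0/14.0 = 33.214 mL/cmH2O.
τ = R × C = 6.102 × 0.03321 L/cmH2O = 0.2026 s.
Fraction remaining at end-expiration = e^(−Te/τ) = e^(−0.22/0.2026) = 0.3376 → 33.76%.

33.8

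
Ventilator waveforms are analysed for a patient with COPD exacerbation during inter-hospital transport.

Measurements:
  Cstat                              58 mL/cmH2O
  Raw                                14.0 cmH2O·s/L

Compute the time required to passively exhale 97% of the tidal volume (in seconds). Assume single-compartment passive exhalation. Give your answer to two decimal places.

2.85

τ = R × C = 14.0 × 58 mL/cmH2O = 14.0 × 0.058 L/cmH2O = 0.812 s.
Exhaled fraction f = 1 − e^(−t/τ) → t = −τ·ln(1 − f) = −0.812·ln(0.03) = 2.847 s.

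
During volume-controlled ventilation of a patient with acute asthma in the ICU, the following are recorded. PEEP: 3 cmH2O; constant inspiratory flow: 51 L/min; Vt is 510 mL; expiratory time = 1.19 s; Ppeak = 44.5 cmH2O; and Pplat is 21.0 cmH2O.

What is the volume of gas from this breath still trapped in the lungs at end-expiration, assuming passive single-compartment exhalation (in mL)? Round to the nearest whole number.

Flow: 51 L/min ÷ 60 = 0.85 L/s.
R = (PIP − Pplat)/V̇ = (44.5 − 21.0) / 0.85 = 23.5/0.85 = 27.647 cmH2O·s/L.
C = Vt/(Pplat − PEEP) = 510.0 / (21.0 − 3) = 510.0/18.0 = 28.333 mL/cmH2O.
τ = R × C = 27.647 × 0.02833 L/cmH2O = 0.7832 s.
Fraction remaining = e^(−Te/τ) = e^(−1.19/0.7832) = 0.2188.
Trapped volume = 510.0 × 0.2188 = 111.59 mL.

112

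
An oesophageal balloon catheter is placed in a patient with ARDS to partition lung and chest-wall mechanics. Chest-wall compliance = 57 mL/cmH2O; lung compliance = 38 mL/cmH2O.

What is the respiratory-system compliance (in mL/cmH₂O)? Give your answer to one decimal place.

22.8

Lung and chest wall are elastances in series: 1/Crs = 1/CL + 1/Ccw.
1/Crs = 1/38 + 1/57 = 0.04386.
Crs = 22.8 mL/cmH2O.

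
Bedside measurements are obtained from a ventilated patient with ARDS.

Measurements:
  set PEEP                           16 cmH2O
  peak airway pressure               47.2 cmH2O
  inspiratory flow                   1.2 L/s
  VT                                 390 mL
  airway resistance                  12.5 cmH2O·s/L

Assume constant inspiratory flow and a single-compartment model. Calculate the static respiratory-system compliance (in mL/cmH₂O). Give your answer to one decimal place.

Equation of motion (constant flow): PIP = Vt/C + R·V̇ + PEEP.
Vt/C = PIP − R·V̇ − PEEP = 47.2 − 12.5×1.2 − 16 = 47.2 − 15.0 − 16 = 16.2 cmH2O.
C = Vt / 16.2 = 390 / 16.2 = 24.074 mL/cmH2O.

24.1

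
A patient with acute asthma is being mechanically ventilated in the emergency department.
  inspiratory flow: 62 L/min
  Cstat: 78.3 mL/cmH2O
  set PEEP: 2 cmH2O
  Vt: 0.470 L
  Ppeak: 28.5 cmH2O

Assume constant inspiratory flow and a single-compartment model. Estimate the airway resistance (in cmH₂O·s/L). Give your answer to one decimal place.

Flow: 62 L/min ÷ 60 = 1.0333 L/s.
Equation of motion (constant flow): PIP = Vt/C + R·V̇ + PEEP.
R·V̇ = PIP − Vt/C − PEEP = 28.5 − 470/78.3 − 2 = 28.5 − 6.003 − 2 = 20.497 cmH2O.
R = 20.497 / 1.0333 = 19.836 cmH2O·s/L.

19.8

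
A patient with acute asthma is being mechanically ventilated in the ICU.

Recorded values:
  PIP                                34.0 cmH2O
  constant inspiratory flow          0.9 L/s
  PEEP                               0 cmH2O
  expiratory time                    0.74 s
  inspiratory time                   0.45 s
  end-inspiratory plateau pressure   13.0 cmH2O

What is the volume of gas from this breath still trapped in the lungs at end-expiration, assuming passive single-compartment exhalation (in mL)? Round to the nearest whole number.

146

Vt = flow × Ti = 0.9 L/s × 0.45 s × 1000 mL/L = 405.0 mL.
R = (PIP − Pplat)/V̇ = (34.0 − 13.0) / 0.9 = 21.0/0.9 = 23.333 cmH2O·s/L.
C = Vt/(Pplat − PEEP) = 405.0 / (13.0 − 0) = 405.0/13.0 = 31.154 mL/cmH2O.
τ = R × C = 23.333 × 0.03115 L/cmH2O = 0.7268 s.
Fraction remaining = e^(−Te/τ) = e^(−0.74/0.7268) = 0.3613.
Trapped volume = 405.0 × 0.3613 = 146.33 mL.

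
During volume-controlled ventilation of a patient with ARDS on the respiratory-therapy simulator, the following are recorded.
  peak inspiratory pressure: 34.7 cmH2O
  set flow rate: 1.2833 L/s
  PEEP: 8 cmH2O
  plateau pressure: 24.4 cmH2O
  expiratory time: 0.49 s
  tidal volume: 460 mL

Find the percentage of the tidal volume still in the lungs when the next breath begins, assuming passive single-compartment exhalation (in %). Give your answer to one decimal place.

11.3

R = (PIP − Pplat)/V̇ = (34.7 − 24.4) / 1.2833 = 10.3/1.2833 = 8.026 cmH2O·s/L.
C = Vt/(Pplat − PEEP) = 460.0 / (24.4 − 8) = 460.0/16.4 = 28.049 mL/cmH2O.
τ = R × C = 8.026 × 0.02805 L/cmH2O = 0.2251 s.
Fraction remaining at end-expiration = e^(−Te/τ) = e^(−0.49/0.2251) = 0.1134 → 11.34%.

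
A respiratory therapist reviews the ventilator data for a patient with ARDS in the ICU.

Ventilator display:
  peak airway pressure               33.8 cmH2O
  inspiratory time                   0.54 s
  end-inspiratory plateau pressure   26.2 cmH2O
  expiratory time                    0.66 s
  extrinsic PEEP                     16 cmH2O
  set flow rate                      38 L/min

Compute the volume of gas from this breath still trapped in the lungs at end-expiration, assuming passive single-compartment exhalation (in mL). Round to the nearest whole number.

Flow: 38 L/min ÷ 60 = 0.6333 L/s.
Vt = flow × Ti = 0.6333 L/s × 0.54 s × 1000 mL/L = 341.98 mL.
R = (PIP − Pplat)/V̇ = (33.8 − 26.2) / 0.6333 = 7.6/0.6333 = 12.001 cmH2O·s/L.
C = Vt/(Pplat − PEEP) = 341.98 / (26.2 − 16) = 341.98/10.2 = 33.527 mL/cmH2O.
τ = R × C = 12.001 × 0.03353 L/cmH2O = 0.4024 s.
Fraction remaining = e^(−Te/τ) = e^(−0.66/0.4024) = 0.1939.
Trapped volume = 341.98 × 0.1939 = 66.31 mL.

66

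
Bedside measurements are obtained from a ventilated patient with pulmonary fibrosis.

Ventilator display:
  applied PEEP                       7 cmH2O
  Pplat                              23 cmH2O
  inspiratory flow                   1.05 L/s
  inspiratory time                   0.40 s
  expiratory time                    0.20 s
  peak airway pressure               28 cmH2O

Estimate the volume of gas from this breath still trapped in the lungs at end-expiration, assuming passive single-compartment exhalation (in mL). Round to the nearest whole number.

85

Vt = flow × Ti = 1.05 L/s × 0.40 s × 1000 mL/L = 420.0 mL.
R = (PIP − Pplat)/V̇ = (28 − 23) / 1.05 = 5.0/1.05 = 4.762 cmH2O·s/L.
C = Vt/(Pplat − PEEP) = 420.0 / (23 − 7) = 420.0/16.0 = 26.25 mL/cmH2O.
τ = R × C = 4.762 × 0.02625 L/cmH2O = 0.125 s.
Fraction remaining = e^(−Te/τ) = e^(−0.20/0.125) = 0.2019.
Trapped volume = 420.0 × 0.2019 = 84.798 mL.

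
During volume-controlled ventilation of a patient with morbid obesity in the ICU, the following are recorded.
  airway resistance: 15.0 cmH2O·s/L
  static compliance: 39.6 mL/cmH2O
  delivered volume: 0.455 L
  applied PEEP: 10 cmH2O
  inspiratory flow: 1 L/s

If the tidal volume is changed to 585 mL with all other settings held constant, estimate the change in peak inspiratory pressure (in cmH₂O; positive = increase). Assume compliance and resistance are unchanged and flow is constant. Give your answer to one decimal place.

3.3

PIP = Vt/C + R·V̇ + PEEP (constant-flow equation of motion).
Only the elastic term changes: ΔPIP = ΔVt / C = (585 − 455) / 39.6 = 3.283 cmH2O.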